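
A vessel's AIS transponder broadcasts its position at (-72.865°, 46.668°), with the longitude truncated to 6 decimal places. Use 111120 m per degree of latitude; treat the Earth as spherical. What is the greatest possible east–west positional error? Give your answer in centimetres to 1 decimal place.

3.3 centimetres

Truncating at 6 decimal places can drop up to a full unit in the last place, so the longitude may be off by as much as 1e-06°.
At latitude 72.865° a degree of longitude spans 111120 m × cos 72.865° = 111120 × 0.2946 ≈ 32738.6 m.
East–west error: 1e-06° × 32738.6 m/° ≈ 0.0327386 m.
That is 0.0327386 m = 3.2739 cm.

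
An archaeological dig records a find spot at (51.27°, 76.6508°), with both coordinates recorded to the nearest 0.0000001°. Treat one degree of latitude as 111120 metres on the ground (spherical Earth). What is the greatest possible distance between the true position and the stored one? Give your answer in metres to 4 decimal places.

0.0066 metres

Rounding to 7 decimal places leaves each coordinate within ±5e-08° of the true value.
Latitude error → 5e-08 × 111120 = 0.005556 m along the meridian.
East–west component at 51.27°: 5e-08° × 111120 × cos 51.27° ≈ 5e-08 × 69522.4 ≈ 0.00347612 m.
Worst case both components are at the extreme and orthogonal: √(0.005556² + 0.00347612²) ≈ 0.00655382 m.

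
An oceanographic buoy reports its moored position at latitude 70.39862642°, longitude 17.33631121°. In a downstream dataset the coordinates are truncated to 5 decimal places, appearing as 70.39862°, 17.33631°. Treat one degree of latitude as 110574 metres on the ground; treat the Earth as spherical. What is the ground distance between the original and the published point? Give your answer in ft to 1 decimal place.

2.3 ft

The latitude changed by +0.00000642° and the longitude by +0.00000121°.
North–south shift: 0.00000642 × 110574 = 0.709885 m.
East–west at this latitude: 0.00000121° × 110574 × cos 70.3986° ≈ 0.00000121 × 37094.7 = 0.0448846 m.
Hypotenuse of the two orthogonal shifts: √(0.709885² + 0.0448846²) = 0.711303 m.
Converting: 0.711303 m × 3.2808 ft/m ≈ 2.3337 ft.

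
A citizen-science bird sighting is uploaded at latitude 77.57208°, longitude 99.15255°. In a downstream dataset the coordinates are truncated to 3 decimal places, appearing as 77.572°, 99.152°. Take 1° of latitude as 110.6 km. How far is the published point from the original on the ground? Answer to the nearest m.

16 m

The latitude changed by +0.00008° and the longitude by +0.00055°.
N–S: 0.00008° × 110600 m/° = 8.848 m.
East–west at this latitude: 0.00055° × 110600 × cos 77.572° ≈ 0.00055 × 23802.5 = 13.0914 m.
Hypotenuse of the two orthogonal shifts: √(8.848² + 13.0914²) = 15.801 m.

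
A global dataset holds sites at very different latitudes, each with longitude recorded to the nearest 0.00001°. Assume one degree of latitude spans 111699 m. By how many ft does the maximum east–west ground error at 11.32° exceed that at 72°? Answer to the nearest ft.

Rounding to 5 decimal places leaves the longitude within ±5e-06° of the true value.
At 11.32°: 5e-06° × 111699 × cos 11.32° = 5e-06 × 111699 × 0.9805 ≈ 0.54763 m.
At 72°: 5e-06° × 111699 × cos 72° = 5e-06 × 111699 × 0.3090 ≈ 0.17258 m.
Difference: 0.54763 − 0.17258 = 0.37505 m.
Converting: 0.375046 m × 3.2808 ft/m ≈ 1.2305 ft.

1 ft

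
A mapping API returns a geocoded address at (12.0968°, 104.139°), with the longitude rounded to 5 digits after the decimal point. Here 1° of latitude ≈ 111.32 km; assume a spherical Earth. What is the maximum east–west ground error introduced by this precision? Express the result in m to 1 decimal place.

0.5 m

Rounding to 5 decimal places leaves the longitude within ±5e-06° of the true value.
One degree of longitude at 12.0968° is 111320 × cos 12.0968° ≈ 111320 × 0.9778 = 108848 m.
East–west error: 5e-06° × 108848 m/° ≈ 0.544241 m.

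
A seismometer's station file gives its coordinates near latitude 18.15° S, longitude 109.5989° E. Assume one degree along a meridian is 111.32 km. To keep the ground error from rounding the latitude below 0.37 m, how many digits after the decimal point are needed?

One degree of latitude covers 111320 m.
With N decimal places the half-ulp bound is 0.5·10⁻ᴺ°, or 0.5·10⁻ᴺ × 111320 m on the ground.
Need 0.5 × 111320 × 10⁻ᴺ ≤ 0.37 → 10⁻ᴺ ≤ 6.648e-06, so N ≥ 5.18.
So 6 decimal places suffice (0.0557 m); 5 would allow up to 0.557 m.

6 decimal places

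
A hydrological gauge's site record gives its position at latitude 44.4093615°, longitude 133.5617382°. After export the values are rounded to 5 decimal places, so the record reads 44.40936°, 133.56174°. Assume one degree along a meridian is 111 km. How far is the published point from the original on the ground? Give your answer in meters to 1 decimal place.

0.2 meters

Δlat = 44.4093615 − 44.40936 = +0.0000015°; Δlon = 133.5617382 − 133.56174 = -0.0000018°.
North–south shift: 0.0000015 × 111000 = 0.1665 m.
E–W at 44.4094°: -0.0000018° × 111000 × cos 44.4094° = -0.0000018 × 111000 × 0.7144 ≈ -0.142729 m.
Distance: √(0.1665² + 0.142729²) ≈ 0.219303 m.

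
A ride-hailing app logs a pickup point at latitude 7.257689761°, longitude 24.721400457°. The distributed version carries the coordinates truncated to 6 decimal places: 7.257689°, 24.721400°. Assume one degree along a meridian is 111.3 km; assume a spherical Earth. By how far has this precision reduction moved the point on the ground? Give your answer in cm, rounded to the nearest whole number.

10 cm

The latitude changed by +0.000000761° and the longitude by +0.000000457°.
N–S: 0.000000761° × 111300 m/° = 0.0846993 m.
E–W at 7.25769°: 0.000000457° × 111300 × cos 7.25769° = 0.000000457 × 111300 × 0.9920 ≈ 0.0504566 m.
Hypotenuse of the two orthogonal shifts: √(0.0846993² + 0.0504566²) = 0.0985892 m.
That is 0.0985892 m = 9.8589 cm.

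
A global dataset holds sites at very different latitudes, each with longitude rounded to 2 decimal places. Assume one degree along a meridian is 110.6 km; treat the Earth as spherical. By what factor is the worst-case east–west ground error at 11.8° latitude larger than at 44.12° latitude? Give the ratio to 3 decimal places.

1.364

Rounding to 2 decimal places leaves the longitude within ±0.005° of the true value.
Error at 11.8° = 0.005° × 110600 × cos 11.8° ≈ 553 × 0.9789 = 541.31 m.
At 44.12°: 0.005° × 110600 × cos 44.12° = 0.005 × 110600 × 0.7179 ≈ 396.99 m.
Ratio: 541.31 / 396.99 = cos 11.8° / cos 44.12° ≈ 1.3635.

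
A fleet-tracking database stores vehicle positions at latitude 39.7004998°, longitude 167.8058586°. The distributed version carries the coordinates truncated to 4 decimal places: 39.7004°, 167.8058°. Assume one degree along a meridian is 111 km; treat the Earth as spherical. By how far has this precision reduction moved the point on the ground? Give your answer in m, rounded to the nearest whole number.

Δlat = 39.7004998 − 39.7004 = +0.0000998°; Δlon = 167.8058586 − 167.8058 = +0.0000586°.
North–south shift: 0.0000998 × 111000 = 11.0778 m.
E–W at 39.7004°: 0.0000586° × 111000 × cos 39.7004° = 0.0000586 × 111000 × 0.7694 ≈ 5.00461 m.
Distance: √(11.0778² + 5.00461²) ≈ 12.1558 m.

12 m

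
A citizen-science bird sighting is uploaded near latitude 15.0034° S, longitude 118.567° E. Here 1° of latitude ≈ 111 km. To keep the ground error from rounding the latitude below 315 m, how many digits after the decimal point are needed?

3 decimal places

One degree of latitude covers 111000 m.
Rounding to N decimal places gives at most 0.5 × 10⁻ᴺ degrees of error, i.e. 0.5 × 10⁻ᴺ × 111000 m.
Setting 55500 × 10⁻ᴺ ≤ 315 gives 10ᴺ ≥ 176.2, i.e. N ≥ 2.25.
So 3 decimal places suffice (55.5 m); 2 would allow up to 555 m.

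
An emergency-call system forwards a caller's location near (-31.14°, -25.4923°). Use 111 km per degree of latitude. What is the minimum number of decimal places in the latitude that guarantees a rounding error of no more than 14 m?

One degree of latitude covers 111000 m.
N decimal places → at most half a unit in the last place, 0.5 × 10⁻ᴺ° = 111000/2 × 10⁻ᴺ m.
Need 0.5 × 111000 × 10⁻ᴺ ≤ 14 → 10⁻ᴺ ≤ 2.523e-04, so N ≥ 3.60.
N = 3 would give 55.5 m (too coarse); N = 4 gives 5.55 m ≤ 14 m.

4 decimal places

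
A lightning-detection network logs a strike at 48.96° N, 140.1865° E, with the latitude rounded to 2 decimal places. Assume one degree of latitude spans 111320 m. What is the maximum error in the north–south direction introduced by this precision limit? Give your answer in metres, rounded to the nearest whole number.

Rounding to 2 decimal places leaves the latitude within ±0.005° of the true value.
Along the meridian that is 0.005° × 111320 m/° = 556.6 m.

557 metres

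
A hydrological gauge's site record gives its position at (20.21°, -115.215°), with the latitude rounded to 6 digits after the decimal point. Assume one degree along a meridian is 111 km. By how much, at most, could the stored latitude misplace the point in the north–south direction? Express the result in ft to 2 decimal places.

Rounding to 6 decimal places leaves the latitude within ±5e-07° of the true value.
So the N–S error is at most 5e-07 × 111000 = 0.0555 m.
Converting: 0.0555 m × 3.2808 ft/m ≈ 0.18209 ft.

0.18 ft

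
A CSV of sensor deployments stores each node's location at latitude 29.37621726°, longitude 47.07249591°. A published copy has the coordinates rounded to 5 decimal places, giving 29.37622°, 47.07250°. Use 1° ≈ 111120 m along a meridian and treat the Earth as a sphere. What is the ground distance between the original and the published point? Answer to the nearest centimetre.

50 centimetres

The latitude changed by -0.00000274° and the longitude by -0.00000409°.
N–S: -0.00000274° × 111120 m/° = -0.304469 m.
E–W at 29.3762°: -0.00000409° × 111120 × cos 29.3762° = -0.00000409 × 111120 × 0.8714 ≈ -0.396043 m.
Combined displacement = (0.304469² + 0.396043²)^½ ≈ 0.499551 m.
That is 0.499551 m = 49.955 cm.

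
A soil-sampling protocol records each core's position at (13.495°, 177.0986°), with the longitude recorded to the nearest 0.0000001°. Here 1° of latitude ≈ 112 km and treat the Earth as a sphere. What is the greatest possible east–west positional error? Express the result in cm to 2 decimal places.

0.54 cm

Rounding to 7 decimal places leaves the longitude within ±5e-08° of the true value.
One degree of longitude at 13.495° is 112000 × cos 13.495° ≈ 112000 × 0.9724 = 108908 m.
So at most 5e-08° × 108908 ≈ 0.00544539 m east–west.
That is 0.00544539 m = 0.54454 cm.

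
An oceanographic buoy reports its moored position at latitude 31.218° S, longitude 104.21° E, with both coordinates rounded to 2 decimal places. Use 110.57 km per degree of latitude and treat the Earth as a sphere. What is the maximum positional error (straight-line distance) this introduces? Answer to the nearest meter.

Rounding to 2 decimal places leaves each coordinate within ±0.005° of the true value.
Latitude error → 0.005 × 110570 = 552.85 m along the meridian.
E–W at 31.218°: 0.005° × 110570 × cos 31.218° = 0.005 × 110570 × 0.8552 ≈ 472.798 m.
Combining orthogonally: (552.85² + 472.798²)^½ ≈ 727.448 m.

727 meters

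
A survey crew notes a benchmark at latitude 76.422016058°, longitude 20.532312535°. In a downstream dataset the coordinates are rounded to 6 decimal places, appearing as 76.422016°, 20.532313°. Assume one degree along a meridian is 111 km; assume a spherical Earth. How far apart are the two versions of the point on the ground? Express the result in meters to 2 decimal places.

The latitude changed by +0.000000058° and the longitude by -0.000000465°.
North–south shift: 0.000000058 × 111000 = 0.006438 m.
East–west at this latitude: -0.000000465° × 111000 × cos 76.422° ≈ -0.000000465 × 26059.3 = -0.0121176 m.
Distance: √(0.006438² + 0.0121176²) ≈ 0.0137216 m.

0.01 meters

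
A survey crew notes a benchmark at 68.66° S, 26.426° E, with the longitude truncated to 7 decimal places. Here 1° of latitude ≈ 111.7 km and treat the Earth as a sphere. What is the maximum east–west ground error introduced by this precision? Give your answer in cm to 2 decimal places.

Truncating at 7 decimal places can drop up to a full unit in the last place, so the longitude may be off by as much as 1e-07°.
Parallels shrink by cos φ, so at 68.66° a degree of longitude is 111700 × 0.3639 ≈ 40647.8 m.
So at most 1e-07° × 40647.8 ≈ 0.00406478 m east–west.
That is 0.00406478 m = 0.40648 cm.

0.41 cm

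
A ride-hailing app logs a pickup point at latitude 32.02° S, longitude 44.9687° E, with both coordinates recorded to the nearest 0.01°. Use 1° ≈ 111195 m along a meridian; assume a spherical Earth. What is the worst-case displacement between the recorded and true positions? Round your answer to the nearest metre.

729 metres

Rounding to 2 decimal places leaves each coordinate within ±0.005° of the true value.
North–south component: 0.005° × 111195 = 555.975 m.
Longitude error → 0.005 × 111195 × cos 32.02° = 0.005 × 111195 × 0.8479 ≈ 471.391 m.
The two errors are perpendicular, so the maximum displacement is √(555.975² + 471.391²) ≈ 728.915 m.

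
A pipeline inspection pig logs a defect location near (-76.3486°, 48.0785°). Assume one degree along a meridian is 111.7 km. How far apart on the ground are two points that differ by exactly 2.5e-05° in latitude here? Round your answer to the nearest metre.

Along a meridian 2.5e-05° is 2.5e-05 × 111700 = 2.7925 m.

3 metres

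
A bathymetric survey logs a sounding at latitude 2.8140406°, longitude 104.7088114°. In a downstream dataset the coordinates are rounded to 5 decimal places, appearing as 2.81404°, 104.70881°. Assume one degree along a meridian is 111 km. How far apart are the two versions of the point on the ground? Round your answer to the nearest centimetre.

17 centimetres

The latitude changed by +0.0000006° and the longitude by +0.0000014°.
N–S: 0.0000006° × 111000 m/° = 0.0666 m.
East–west at this latitude: 0.0000014° × 111000 × cos 2.81404° ≈ 0.0000014 × 110866 = 0.155213 m.
Hypotenuse of the two orthogonal shifts: √(0.0666² + 0.155213²) = 0.168898 m.
That is 0.168898 m = 16.89 cm.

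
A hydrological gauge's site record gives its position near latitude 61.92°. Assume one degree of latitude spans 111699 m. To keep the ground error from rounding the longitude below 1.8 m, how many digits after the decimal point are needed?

5 decimal places

At 61.92° one degree of longitude covers 111699 × cos 61.92° ≈ 111699 × 0.4707 ≈ 52577.2 m.
N decimal places → at most half a unit in the last place, 0.5 × 10⁻ᴺ° = 52577.2/2 × 10⁻ᴺ m.
Setting 26288.6 × 10⁻ᴺ ≤ 1.8 gives 10ᴺ ≥ 1.46e+04, i.e. N ≥ 4.16.
So 5 decimal places suffice (0.263 m); 4 would allow up to 2.63 m.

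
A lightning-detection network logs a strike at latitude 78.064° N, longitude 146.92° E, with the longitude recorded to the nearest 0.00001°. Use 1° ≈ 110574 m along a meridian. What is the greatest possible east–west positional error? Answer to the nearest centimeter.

11 centimeters

Rounding to 5 decimal places leaves the longitude within ±5e-06° of the true value.
Parallels shrink by cos φ, so at 78.064° a degree of longitude is 110574 × 0.2068 ≈ 22868.8 m.
East–west error: 5e-06° × 22868.8 m/° ≈ 0.114344 m.
That is 0.114344 m = 11.434 cm.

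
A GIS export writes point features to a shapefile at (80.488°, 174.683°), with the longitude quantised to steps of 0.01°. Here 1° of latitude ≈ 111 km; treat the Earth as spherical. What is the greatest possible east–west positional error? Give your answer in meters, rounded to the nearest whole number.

92 meters

With a 0.01° grid the true value lies within half a step, ±0.01°/2 = ±0.005°, of the stored one.
Parallels shrink by cos φ, so at 80.488° a degree of longitude is 111000 × 0.1653 ≈ 18343.2 m.
Maximum E–W displacement: 0.005 × 18343.2 = 91.7161 m.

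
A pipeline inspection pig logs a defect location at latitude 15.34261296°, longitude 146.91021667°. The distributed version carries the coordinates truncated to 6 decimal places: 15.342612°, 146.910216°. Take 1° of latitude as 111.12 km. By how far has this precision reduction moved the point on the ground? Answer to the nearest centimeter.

13 centimeters

The latitude changed by +0.00000096° and the longitude by +0.00000067°.
North–south shift: 0.00000096 × 111120 = 0.106675 m.
East–west at this latitude: 0.00000067° × 111120 × cos 15.3426° ≈ 0.00000067 × 107160 = 0.0717971 m.
Hypotenuse of the two orthogonal shifts: √(0.106675² + 0.0717971²) = 0.128586 m.
That is 0.128586 m = 12.859 cm.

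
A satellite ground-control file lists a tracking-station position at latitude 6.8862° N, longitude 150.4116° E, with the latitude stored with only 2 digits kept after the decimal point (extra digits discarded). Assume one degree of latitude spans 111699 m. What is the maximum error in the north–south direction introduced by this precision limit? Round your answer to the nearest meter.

1117 meters

Truncating at 2 decimal places can drop up to a full unit in the last place, so the latitude may be off by as much as 0.01°.
So the N–S error is at most 0.01 × 111699 = 1116.99 m.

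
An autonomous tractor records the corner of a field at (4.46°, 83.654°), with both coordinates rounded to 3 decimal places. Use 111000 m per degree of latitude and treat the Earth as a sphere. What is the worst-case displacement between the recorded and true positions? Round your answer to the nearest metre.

Rounding to 3 decimal places leaves each coordinate within ±0.0005° of the true value.
North–south component: 0.0005° × 111000 = 55.5 m.
Longitude error → 0.0005 × 111000 × cos 4.46° = 0.0005 × 111000 × 0.9970 ≈ 55.3319 m.
Worst case both components are at the extreme and orthogonal: √(55.5² + 55.3319²) ≈ 78.3701 m.

78 metres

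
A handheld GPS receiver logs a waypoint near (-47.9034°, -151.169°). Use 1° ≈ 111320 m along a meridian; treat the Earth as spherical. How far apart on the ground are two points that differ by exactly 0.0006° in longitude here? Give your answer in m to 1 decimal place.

0.0006° of longitude at 47.9034° is 0.0006 × 111320 × cos 47.9034° ≈ 0.0006 × 74627 = 44.7762 m.

44.8 m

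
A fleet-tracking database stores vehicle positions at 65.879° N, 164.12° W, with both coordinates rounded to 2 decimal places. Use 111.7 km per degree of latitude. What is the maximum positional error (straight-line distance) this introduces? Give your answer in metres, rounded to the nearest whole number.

603 metres

Rounding to 2 decimal places leaves each coordinate within ±0.005° of the true value.
N–S: 0.005° × 111700 m/° = 558.5 m.
Longitude error → 0.005 × 111700 × cos 65.879° = 0.005 × 111700 × 0.4087 ≈ 228.239 m.
The two errors are perpendicular, so the maximum displacement is √(558.5² + 228.239²) ≈ 603.337 m.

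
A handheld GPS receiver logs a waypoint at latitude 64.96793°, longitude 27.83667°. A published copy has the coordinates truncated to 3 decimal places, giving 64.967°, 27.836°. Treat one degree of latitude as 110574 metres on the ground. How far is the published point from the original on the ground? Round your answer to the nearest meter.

Δlat = 64.96793 − 64.967 = +0.00093°; Δlon = 27.83667 − 27.836 = +0.00067°.
N–S: 0.00093° × 110574 m/° = 102.834 m.
East–west at this latitude: 0.00067° × 110574 × cos 64.967° ≈ 0.00067 × 46788.3 = 31.3482 m.
Distance: √(102.834² + 31.3482²) ≈ 107.506 m.

108 meters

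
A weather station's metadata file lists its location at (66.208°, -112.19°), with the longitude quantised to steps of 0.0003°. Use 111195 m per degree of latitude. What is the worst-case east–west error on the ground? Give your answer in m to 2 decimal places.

6.73 m

With a 0.0003° grid the true value lies within half a step, ±0.0003°/2 = ±0.00015°, of the stored one.
One degree of longitude at 66.208° is 111195 × cos 66.208° ≈ 111195 × 0.4034 = 44858 m.
Maximum E–W displacement: 0.00015 × 44858 = 6.7287 m.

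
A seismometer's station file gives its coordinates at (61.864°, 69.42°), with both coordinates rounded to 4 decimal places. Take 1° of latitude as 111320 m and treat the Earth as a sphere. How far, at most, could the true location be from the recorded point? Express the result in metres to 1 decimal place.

6.2 metres

Rounding to 4 decimal places leaves each coordinate within ±5e-05° of the true value.
N–S: 5e-05° × 111320 m/° = 5.566 m.
East–west component at 61.864°: 5e-05° × 111320 × cos 61.864° ≈ 5e-05 × 52494.7 ≈ 2.62474 m.
Combining orthogonally: (5.566² + 2.62474²)^½ ≈ 6.15383 m.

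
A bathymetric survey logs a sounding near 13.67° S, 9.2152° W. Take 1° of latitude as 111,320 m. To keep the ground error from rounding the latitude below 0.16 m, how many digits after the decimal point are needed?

6 decimal places

One degree of latitude covers 111320 m.
With N decimal places the half-ulp bound is 0.5·10⁻ᴺ°, or 0.5·10⁻ᴺ × 111320 m on the ground.
Need 0.5 × 111320 × 10⁻ᴺ ≤ 0.16 → 10⁻ᴺ ≤ 2.875e-06, so N ≥ 5.54.
At 5 places the error can reach 0.557 m, but 6 places keeps it to 0.0557 m.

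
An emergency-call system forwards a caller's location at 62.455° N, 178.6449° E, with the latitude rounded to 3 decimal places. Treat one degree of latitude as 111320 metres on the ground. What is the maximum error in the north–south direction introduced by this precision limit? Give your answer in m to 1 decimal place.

Rounding to 3 decimal places leaves the latitude within ±0.0005° of the true value.
Along the meridian that is 0.0005° × 111320 m/° = 55.66 m.

55.7 m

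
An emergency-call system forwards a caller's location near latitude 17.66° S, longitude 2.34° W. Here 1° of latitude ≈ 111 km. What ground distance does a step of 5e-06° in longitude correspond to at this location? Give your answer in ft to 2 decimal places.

1.74 ft

At 17.66° a degree of longitude is 111000 × cos 17.66° ≈ 105769 m, so 5e-06° corresponds to 0.528845 m.
In feet: 0.528845 m ÷ 0.3048 ≈ 1.7351 ft.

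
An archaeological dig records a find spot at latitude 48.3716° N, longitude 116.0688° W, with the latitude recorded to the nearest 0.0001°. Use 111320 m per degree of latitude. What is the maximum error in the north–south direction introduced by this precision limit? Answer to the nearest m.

6 m

Rounding to 4 decimal places leaves the latitude within ±5e-05° of the true value.
Along the meridian that is 5e-05° × 111320 m/° = 5.566 m.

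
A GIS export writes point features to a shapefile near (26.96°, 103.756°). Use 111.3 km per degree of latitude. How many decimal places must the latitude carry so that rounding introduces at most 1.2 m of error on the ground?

One degree of latitude covers 111300 m.
With N decimal places the half-ulp bound is 0.5·10⁻ᴺ°, or 0.5·10⁻ᴺ × 111300 m on the ground.
Need 0.5 × 111300 × 10⁻ᴺ ≤ 1.2 → 10⁻ᴺ ≤ 2.156e-05, so N ≥ 4.67.
So 5 decimal places suffice (0.556 m); 4 would allow up to 5.57 m.

5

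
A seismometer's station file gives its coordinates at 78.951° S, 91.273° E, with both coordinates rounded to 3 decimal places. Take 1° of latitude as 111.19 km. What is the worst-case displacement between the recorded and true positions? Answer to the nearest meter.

57 meters

Rounding to 3 decimal places leaves each coordinate within ±0.0005° of the true value.
N–S: 0.0005° × 111190 m/° = 55.595 m.
Longitude error → 0.0005 × 111190 × cos 78.951° = 0.0005 × 111190 × 0.1916 ≈ 10.6547 m.
Combining orthogonally: (55.595² + 10.6547²)^½ ≈ 56.6068 m.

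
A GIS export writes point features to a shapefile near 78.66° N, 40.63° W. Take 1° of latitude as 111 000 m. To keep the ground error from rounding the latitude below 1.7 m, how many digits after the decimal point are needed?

5

One degree of latitude covers 111000 m.
Rounding to N decimal places gives at most 0.5 × 10⁻ᴺ degrees of error, i.e. 0.5 × 10⁻ᴺ × 111000 m.
Setting 55500 × 10⁻ᴺ ≤ 1.7 gives 10ᴺ ≥ 3.265e+04, i.e. N ≥ 4.51.
So 5 decimal places suffice (0.555 m); 4 would allow up to 5.55 m.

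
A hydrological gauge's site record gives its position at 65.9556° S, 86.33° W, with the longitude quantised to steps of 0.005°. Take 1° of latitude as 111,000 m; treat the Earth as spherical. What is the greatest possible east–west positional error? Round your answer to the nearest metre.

With a 0.005° grid the true value lies within half a step, ±0.005°/2 = ±0.0025°, of the stored one.
Parallels shrink by cos φ, so at 65.9556° a degree of longitude is 111000 × 0.4074 ≈ 45226.3 m.
So at most 0.0025° × 45226.3 ≈ 113.066 m east–west.

113 metres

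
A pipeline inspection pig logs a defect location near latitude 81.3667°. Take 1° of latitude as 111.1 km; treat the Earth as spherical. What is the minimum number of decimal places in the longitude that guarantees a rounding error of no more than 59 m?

3

At 81.3667° one degree of longitude covers 111100 × cos 81.3667° ≈ 111100 × 0.1501 ≈ 16677.2 m.
N decimal places → at most half a unit in the last place, 0.5 × 10⁻ᴺ° = 16677.2/2 × 10⁻ᴺ m.
Need 0.5 × 16677.2 × 10⁻ᴺ ≤ 59 → 10⁻ᴺ ≤ 7.076e-03, so N ≥ 2.15.
So 3 decimal places suffice (8.34 m); 2 would allow up to 83.4 m.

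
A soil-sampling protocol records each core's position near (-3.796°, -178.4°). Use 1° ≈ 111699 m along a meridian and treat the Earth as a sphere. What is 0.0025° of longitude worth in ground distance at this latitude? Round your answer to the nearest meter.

279 meters

0.0025° of longitude at 3.796° is 0.0025 × 111699 × cos 3.796° ≈ 0.0025 × 111454 = 278.635 m.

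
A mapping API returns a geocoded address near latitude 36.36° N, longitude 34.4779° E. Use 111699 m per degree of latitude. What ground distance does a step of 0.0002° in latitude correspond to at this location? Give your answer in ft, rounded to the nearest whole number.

73 ft

Along a meridian 0.0002° is 0.0002 × 111699 = 22.3398 m.
In feet: 22.3398 m ÷ 0.3048 ≈ 73.293 ft.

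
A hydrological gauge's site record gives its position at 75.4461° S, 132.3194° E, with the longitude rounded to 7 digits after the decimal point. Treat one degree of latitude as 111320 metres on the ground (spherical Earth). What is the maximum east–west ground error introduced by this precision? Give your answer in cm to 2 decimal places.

Rounding to 7 decimal places leaves the longitude within ±5e-08° of the true value.
Parallels shrink by cos φ, so at 75.4461° a degree of longitude is 111320 × 0.2513 ≈ 27973.7 m.
Maximum E–W displacement: 5e-08 × 27973.7 = 0.00139868 m.
That is 0.00139868 m = 0.13987 cm.

0.14 cm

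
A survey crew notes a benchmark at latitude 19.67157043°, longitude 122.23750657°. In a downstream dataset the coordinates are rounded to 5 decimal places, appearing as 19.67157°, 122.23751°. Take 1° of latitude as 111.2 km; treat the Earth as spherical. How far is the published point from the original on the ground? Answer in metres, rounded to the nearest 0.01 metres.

0.36 metres

The latitude changed by +0.00000043° and the longitude by -0.00000343°.
North–south shift: 0.00000043 × 111200 = 0.047816 m.
E–W at 19.6716°: -0.00000343° × 111200 × cos 19.6716° = -0.00000343 × 111200 × 0.9416 ≈ -0.359156 m.
Combined displacement = (0.047816² + 0.359156²)^½ ≈ 0.362325 m.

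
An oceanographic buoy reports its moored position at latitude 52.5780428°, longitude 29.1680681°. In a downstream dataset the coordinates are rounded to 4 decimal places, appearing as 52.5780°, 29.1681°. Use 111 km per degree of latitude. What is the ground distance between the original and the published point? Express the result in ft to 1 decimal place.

17.1 ft

Δlat = 52.5780428 − 52.5780 = +0.0000428°; Δlon = 29.1680681 − 29.1681 = -0.0000319°.
N–S: 0.0000428° × 111000 m/° = 4.7508 m.
E–W at 52.578°: -0.0000319° × 111000 × cos 52.578° = -0.0000319 × 111000 × 0.6077 ≈ -2.15174 m.
Hypotenuse of the two orthogonal shifts: √(4.7508² + 2.15174²) = 5.21537 m.
Converting: 5.21537 m × 3.2808 ft/m ≈ 17.111 ft.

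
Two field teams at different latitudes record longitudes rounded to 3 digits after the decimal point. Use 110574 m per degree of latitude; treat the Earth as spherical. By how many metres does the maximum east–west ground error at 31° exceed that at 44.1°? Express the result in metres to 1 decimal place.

7.7 metres

Rounding to 3 decimal places leaves the longitude within ±0.0005° of the true value.
Error at 31° = 0.0005° × 110574 × cos 31° ≈ 55.287 × 0.8572 = 47.39 m.
Error at 44.1° = 0.0005° × 110574 × cos 44.1° ≈ 55.287 × 0.7181 = 39.703 m.
Difference: 47.39 − 39.703 = 7.6872 m.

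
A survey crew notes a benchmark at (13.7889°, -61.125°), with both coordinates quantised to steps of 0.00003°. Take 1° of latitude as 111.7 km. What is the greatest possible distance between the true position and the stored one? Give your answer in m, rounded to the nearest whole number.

2 m

With a 0.00003° grid the true value lies within half a step, ±0.00003°/2 = ±1.5e-05°, of the stored one.
Latitude error → 1.5e-05 × 111700 = 1.6755 m along the meridian.
E–W at 13.7889°: 1.5e-05° × 111700 × cos 13.7889° = 1.5e-05 × 111700 × 0.9712 ≈ 1.62721 m.
The two errors are perpendicular, so the maximum displacement is √(1.6755² + 1.62721²) ≈ 2.33562 m.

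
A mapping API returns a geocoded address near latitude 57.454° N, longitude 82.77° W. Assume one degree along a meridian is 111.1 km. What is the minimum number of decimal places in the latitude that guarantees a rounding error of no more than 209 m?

One degree of latitude covers 111100 m.
N decimal places → at most half a unit in the last place, 0.5 × 10⁻ᴺ° = 111100/2 × 10⁻ᴺ m.
Setting 55550 × 10⁻ᴺ ≤ 209 gives 10ᴺ ≥ 265.8, i.e. N ≥ 2.42.
N = 2 would give 556 m (too coarse); N = 3 gives 55.6 m ≤ 209 m.

3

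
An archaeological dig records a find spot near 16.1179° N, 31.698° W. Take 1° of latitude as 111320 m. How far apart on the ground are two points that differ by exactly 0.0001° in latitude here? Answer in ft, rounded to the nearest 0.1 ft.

36.5 ft

0.0001° × 111320 m/° = 11.132 m.
In feet: 11.132 m ÷ 0.3048 ≈ 36.522 ft.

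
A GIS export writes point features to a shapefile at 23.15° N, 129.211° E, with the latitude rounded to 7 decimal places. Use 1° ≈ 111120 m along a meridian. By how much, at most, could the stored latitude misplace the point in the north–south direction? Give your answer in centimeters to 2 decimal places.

Rounding to 7 decimal places leaves the latitude within ±5e-08° of the true value.
North–south distance: 5e-08° × 111120 m/° = 0.005556 m.
That is 0.005556 m = 0.5556 cm.

0.56 centimeters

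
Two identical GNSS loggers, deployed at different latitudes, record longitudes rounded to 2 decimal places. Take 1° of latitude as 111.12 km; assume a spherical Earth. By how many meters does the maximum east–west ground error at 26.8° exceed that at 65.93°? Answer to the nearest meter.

269 meters

Rounding to 2 decimal places leaves the longitude within ±0.005° of the true value.
At 26.8°: 0.005° × 111120 × cos 26.8° = 0.005 × 111120 × 0.8926 ≈ 495.92 m.
At 65.93°: 0.005° × 111120 × cos 65.93° = 0.005 × 111120 × 0.4079 ≈ 226.6 m.
So the lower-latitude error exceeds the higher by 495.92 − 226.6 = 269.32 m.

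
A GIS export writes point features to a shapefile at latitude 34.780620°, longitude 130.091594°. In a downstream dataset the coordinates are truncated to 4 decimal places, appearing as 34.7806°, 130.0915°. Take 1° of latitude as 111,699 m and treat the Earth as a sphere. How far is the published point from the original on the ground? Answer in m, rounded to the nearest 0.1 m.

Δlat = 34.780620 − 34.7806 = +0.000020°; Δlon = 130.091594 − 130.0915 = +0.000094°.
North–south shift: 0.000020 × 111699 = 2.23398 m.
East–west at this latitude: 0.000094° × 111699 × cos 34.7806° ≈ 0.000094 × 91743.1 = 8.62385 m.
Combined displacement = (2.23398² + 8.62385²)^½ ≈ 8.90851 m.

8.9 m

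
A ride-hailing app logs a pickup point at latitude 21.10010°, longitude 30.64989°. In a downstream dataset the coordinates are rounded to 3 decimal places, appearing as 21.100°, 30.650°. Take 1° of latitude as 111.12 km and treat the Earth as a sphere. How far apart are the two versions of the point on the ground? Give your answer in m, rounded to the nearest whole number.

16 m

Δlat = 21.10010 − 21.100 = +0.00010°; Δlon = 30.64989 − 30.650 = -0.00011°.
N–S: 0.00010° × 111120 m/° = 11.112 m.
East–west at this latitude: -0.00011° × 111120 × cos 21.1° ≈ -0.00011 × 103670 = -11.4037 m.
Hypotenuse of the two orthogonal shifts: √(11.112² + 11.4037²) = 15.9223 m.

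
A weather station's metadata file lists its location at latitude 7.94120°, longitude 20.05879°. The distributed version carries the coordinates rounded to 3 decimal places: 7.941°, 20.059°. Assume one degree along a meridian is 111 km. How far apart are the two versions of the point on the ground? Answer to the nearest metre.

The latitude changed by +0.00020° and the longitude by -0.00021°.
N–S: 0.00020° × 111000 m/° = 22.2 m.
East–west at this latitude: -0.00021° × 111000 × cos 7.941° ≈ -0.00021 × 109936 = -23.0865 m.
Combined displacement = (22.2² + 23.0865²)^½ ≈ 32.0285 m.

32 metres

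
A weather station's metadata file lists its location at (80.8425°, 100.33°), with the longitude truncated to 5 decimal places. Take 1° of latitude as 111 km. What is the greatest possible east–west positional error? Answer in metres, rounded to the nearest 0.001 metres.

Truncating at 5 decimal places can drop up to a full unit in the last place, so the longitude may be off by as much as 1e-05°.
At latitude 80.8425° a degree of longitude spans 111000 m × cos 80.8425° = 111000 × 0.1591 ≈ 17665.5 m.
Maximum E–W displacement: 1e-05 × 17665.5 = 0.176655 m.

0.177 metres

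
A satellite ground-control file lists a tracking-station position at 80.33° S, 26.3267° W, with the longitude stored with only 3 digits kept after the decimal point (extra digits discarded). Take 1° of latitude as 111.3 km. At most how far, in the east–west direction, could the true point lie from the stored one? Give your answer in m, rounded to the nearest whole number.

Truncating at 3 decimal places can drop up to a full unit in the last place, so the longitude may be off by as much as 0.001°.
One degree of longitude at 80.33° is 111300 × cos 80.33° ≈ 111300 × 0.1680 = 18695.4 m.
East–west error: 0.001° × 18695.4 m/° ≈ 18.6954 m.

19 m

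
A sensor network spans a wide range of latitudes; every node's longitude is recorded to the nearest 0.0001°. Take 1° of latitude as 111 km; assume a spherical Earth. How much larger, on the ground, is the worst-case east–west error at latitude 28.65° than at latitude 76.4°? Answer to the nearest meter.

4 meters

Rounding to 4 decimal places leaves the longitude within ±5e-05° of the true value.
Error at 28.65° = 5e-05° × 111000 × cos 28.65° ≈ 5.55 × 0.8776 = 4.8705 m.
Error at 76.4° = 5e-05° × 111000 × cos 76.4° ≈ 5.55 × 0.2351 = 1.305 m.
So the lower-latitude error exceeds the higher by 4.8705 − 1.305 = 3.5654 m.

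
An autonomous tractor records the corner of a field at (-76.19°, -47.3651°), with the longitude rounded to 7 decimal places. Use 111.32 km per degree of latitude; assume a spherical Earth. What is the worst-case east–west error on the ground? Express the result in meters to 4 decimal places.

Rounding to 7 decimal places leaves the longitude within ±5e-08° of the true value.
One degree of longitude at 76.19° is 111320 × cos 76.19° ≈ 111320 × 0.2387 = 26572.4 m.
So at most 5e-08° × 26572.4 ≈ 0.00132862 m east–west.

0.0013 meters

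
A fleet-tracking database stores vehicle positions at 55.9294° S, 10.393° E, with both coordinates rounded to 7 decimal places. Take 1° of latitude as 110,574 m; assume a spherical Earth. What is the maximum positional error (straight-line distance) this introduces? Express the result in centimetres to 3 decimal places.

0.634 centimetres

Rounding to 7 decimal places leaves each coordinate within ±5e-08° of the true value.
North–south component: 5e-08° × 110574 = 0.0055287 m.
E–W at 55.9294°: 5e-08° × 110574 × cos 55.9294° = 5e-08 × 110574 × 0.5602 ≈ 0.00309726 m.
Combining orthogonally: (0.0055287² + 0.00309726²)^½ ≈ 0.00633715 m.
That is 0.00633715 m = 0.63372 cm.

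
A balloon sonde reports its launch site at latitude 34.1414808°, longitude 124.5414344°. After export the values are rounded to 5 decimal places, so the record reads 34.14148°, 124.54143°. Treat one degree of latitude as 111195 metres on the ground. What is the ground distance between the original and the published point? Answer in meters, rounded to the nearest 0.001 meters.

Δlat = 34.1414808 − 34.14148 = +0.0000008°; Δlon = 124.5414344 − 124.54143 = +0.0000044°.
North–south shift: 0.0000008 × 111195 = 0.088956 m.
E–W at 34.1415°: 0.0000044° × 111195 × cos 34.1415° = 0.0000044 × 111195 × 0.8277 ≈ 0.404936 m.
Combined displacement = (0.088956² + 0.404936²)^½ ≈ 0.414592 m.

0.415 meters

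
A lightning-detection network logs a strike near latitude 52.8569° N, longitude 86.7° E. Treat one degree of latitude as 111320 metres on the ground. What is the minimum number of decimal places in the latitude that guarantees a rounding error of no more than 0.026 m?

7 decimal places

One degree of latitude covers 111320 m.
N decimal places → at most half a unit in the last place, 0.5 × 10⁻ᴺ° = 111320/2 × 10⁻ᴺ m.
Setting 55660 × 10⁻ᴺ ≤ 0.026 gives 10ᴺ ≥ 2.141e+06, i.e. N ≥ 6.33.
N = 6 would give 0.0557 m (too coarse); N = 7 gives 0.00557 m ≤ 0.026 m.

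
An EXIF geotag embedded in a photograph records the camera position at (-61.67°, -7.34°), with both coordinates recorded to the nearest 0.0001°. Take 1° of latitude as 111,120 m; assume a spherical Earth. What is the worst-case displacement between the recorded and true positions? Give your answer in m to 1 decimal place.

Rounding to 4 decimal places leaves each coordinate within ±5e-05° of the true value.
Latitude error → 5e-05 × 111120 = 5.556 m along the meridian.
East–west component at 61.67°: 5e-05° × 111120 × cos 61.67° ≈ 5e-05 × 52731.9 ≈ 2.6366 m.
The two errors are perpendicular, so the maximum displacement is √(5.556² + 2.6366²) ≈ 6.14986 m.

6.1 m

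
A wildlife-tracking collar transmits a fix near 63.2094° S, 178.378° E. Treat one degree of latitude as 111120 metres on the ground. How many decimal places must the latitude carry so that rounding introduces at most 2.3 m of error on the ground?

One degree of latitude covers 111120 m.
Rounding to N decimal places gives at most 0.5 × 10⁻ᴺ degrees of error, i.e. 0.5 × 10⁻ᴺ × 111120 m.
Setting 55560 × 10⁻ᴺ ≤ 2.3 gives 10ᴺ ≥ 2.416e+04, i.e. N ≥ 4.38.
N = 4 would give 5.56 m (too coarse); N = 5 gives 0.556 m ≤ 2.3 m.

5 decimal places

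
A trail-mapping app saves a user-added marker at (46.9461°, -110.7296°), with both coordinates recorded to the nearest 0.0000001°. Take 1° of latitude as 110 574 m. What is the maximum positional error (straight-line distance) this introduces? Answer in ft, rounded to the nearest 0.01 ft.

Rounding to 7 decimal places leaves each coordinate within ±5e-08° of the true value.
Latitude error → 5e-08 × 110574 = 0.0055287 m along the meridian.
E–W at 46.9461°: 5e-08° × 110574 × cos 46.9461° = 5e-08 × 110574 × 0.6827 ≈ 0.00377437 m.
The two errors are perpendicular, so the maximum displacement is √(0.0055287² + 0.00377437²) ≈ 0.0066942 m.
In feet: 0.0066942 m ÷ 0.3048 ≈ 0.021963 ft.

0.02 ft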